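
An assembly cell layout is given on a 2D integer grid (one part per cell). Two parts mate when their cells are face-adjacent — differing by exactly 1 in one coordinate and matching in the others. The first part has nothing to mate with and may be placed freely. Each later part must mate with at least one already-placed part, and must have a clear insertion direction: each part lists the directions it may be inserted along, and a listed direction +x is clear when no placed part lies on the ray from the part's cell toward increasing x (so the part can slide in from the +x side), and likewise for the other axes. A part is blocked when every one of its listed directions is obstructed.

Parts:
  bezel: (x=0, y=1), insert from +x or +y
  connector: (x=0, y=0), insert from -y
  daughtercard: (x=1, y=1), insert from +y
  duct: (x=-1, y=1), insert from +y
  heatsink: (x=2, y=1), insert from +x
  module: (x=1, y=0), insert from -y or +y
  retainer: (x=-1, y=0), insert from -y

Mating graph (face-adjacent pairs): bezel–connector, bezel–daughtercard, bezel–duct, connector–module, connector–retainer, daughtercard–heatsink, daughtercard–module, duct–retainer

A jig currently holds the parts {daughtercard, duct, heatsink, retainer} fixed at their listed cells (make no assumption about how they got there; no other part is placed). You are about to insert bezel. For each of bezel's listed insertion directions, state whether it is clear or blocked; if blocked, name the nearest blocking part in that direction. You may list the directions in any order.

+x: blocked by daughtercard; +y: clear

+x: nearest on ray is daughtercard@(1, 1) ⇒ blocked
+y: ray from bezel(0, 1) has no placed part ⇒ clear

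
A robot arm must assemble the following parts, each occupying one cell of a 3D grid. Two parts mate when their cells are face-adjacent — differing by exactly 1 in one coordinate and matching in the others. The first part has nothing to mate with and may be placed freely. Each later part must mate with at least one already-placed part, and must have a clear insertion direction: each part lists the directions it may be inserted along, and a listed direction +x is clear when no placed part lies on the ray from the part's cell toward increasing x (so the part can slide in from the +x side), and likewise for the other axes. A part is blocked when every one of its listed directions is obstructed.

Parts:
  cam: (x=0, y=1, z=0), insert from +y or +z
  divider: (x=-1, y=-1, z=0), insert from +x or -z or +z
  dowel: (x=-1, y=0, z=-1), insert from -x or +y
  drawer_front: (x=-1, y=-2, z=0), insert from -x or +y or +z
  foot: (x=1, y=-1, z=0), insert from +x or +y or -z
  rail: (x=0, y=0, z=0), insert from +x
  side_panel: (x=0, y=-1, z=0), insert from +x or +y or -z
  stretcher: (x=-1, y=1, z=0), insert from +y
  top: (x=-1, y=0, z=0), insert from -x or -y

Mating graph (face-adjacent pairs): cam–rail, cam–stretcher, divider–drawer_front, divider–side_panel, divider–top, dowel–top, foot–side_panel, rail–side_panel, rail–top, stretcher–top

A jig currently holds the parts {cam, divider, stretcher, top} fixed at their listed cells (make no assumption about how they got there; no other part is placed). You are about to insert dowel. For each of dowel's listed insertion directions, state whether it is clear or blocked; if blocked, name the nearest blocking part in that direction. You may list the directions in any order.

+y: clear; -x: clear

-x: ray from dowel(-1, 0, -1) has no placed part ⇒ clear
+y: ray from dowel(-1, 0, -1) has no placed part ⇒ clear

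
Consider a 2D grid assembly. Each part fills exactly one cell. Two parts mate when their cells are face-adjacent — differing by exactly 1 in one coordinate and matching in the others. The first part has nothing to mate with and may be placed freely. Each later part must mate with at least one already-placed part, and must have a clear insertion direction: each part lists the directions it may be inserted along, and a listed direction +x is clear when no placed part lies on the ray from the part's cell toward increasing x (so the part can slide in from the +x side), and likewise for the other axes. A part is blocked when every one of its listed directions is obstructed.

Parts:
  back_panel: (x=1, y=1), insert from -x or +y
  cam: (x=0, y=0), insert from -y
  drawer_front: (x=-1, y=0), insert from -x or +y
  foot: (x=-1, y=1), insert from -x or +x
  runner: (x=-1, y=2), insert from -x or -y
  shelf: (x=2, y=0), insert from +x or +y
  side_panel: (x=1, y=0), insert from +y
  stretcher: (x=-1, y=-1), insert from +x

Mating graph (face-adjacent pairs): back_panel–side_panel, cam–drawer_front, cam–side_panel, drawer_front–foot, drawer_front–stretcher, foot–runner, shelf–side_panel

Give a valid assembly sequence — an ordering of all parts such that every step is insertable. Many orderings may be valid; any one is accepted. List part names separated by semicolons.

side_panel; cam; drawer_front; foot; runner; stretcher; shelf; back_panel

1. side_panel@(1, 0) [+y clear] — {side_panel}
2. cam@(0, 0) [-y clear] — {cam, side_panel}
3. drawer_front@(-1, 0) [-x clear] — {cam, drawer_front, side_panel}
4. foot@(-1, 1) [-x clear] — {cam, drawer_front, foot, side_panel}
5. runner@(-1, 2) [-x clear] — {cam, drawer_front, foot, runner, side_panel}
6. stretcher@(-1, -1) [+x clear] — {cam, drawer_front, foot, runner, side_panel, stretcher}
7. shelf@(2, 0) [+x clear] — {cam, drawer_front, foot, runner, shelf, side_panel, stretcher}
8. back_panel@(1, 1) [+y clear] — {back_panel, cam, drawer_front, foot, runner, shelf, side_panel, stretcher}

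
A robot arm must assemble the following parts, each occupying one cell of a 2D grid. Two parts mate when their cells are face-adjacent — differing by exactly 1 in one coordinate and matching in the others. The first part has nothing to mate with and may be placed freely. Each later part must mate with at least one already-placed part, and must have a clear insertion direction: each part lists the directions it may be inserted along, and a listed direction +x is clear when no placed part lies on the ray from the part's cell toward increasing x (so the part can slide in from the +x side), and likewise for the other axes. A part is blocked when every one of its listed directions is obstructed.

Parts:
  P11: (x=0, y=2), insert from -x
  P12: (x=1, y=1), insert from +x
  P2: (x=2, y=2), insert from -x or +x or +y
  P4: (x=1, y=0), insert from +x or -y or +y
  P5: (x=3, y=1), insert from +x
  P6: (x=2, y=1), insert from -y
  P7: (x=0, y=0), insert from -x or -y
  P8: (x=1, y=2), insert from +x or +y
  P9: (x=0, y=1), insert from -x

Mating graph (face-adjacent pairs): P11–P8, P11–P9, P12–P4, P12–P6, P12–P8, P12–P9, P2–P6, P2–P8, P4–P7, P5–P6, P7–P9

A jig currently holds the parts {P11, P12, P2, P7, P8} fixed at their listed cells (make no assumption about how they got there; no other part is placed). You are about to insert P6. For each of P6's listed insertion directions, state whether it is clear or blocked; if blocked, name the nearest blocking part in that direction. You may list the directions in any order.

-y: clear

-y: ray from P6(2, 1) has no placed part ⇒ clear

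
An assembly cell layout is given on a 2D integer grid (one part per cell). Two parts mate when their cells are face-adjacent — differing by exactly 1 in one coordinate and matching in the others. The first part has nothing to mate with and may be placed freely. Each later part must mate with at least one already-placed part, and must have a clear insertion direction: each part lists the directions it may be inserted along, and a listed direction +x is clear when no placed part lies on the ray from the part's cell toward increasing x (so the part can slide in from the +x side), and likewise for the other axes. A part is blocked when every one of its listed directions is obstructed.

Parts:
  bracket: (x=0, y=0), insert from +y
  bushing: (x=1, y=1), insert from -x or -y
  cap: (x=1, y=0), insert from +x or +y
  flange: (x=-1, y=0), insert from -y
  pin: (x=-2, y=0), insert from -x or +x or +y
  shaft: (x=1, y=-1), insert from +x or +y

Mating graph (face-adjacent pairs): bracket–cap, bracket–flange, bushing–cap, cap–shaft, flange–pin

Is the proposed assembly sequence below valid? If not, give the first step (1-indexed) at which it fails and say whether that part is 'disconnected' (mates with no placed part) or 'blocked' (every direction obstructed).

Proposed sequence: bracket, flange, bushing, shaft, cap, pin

1. bracket@(0, 0) [+y clear] — {bracket}
2. flange@(-1, 0) [-y clear] — {bracket, flange}
3. bushing@(1, 1) — no placed neighbour ⇒ disconnected

Invalid at step 3 (disconnected)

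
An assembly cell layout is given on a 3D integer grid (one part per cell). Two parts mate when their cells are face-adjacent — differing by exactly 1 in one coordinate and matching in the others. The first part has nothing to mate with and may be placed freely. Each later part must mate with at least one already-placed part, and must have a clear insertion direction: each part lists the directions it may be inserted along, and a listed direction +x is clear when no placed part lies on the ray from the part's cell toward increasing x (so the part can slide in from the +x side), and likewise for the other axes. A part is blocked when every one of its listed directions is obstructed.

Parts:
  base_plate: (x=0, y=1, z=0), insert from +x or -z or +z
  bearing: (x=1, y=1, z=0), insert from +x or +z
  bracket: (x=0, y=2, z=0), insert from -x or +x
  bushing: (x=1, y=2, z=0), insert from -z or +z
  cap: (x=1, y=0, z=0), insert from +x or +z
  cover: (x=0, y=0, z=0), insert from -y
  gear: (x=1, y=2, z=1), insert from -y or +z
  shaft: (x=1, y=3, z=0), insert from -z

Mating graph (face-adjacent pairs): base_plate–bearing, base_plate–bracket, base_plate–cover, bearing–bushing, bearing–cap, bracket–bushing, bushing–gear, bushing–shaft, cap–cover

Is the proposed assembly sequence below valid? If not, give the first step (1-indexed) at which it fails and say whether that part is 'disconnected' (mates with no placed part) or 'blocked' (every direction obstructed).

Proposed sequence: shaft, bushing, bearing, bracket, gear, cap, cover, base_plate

1. shaft@(1, 3, 0) [-z clear] — {shaft}
2. bushing@(1, 2, 0) [-z clear] — {bushing, shaft}
3. bearing@(1, 1, 0) [+x clear] — {bearing, bushing, shaft}
4. bracket@(0, 2, 0) [-x clear] — {bearing, bracket, bushing, shaft}
5. gear@(1, 2, 1) [-y clear] — {bearing, bracket, bushing, gear, shaft}
6. cap@(1, 0, 0) [+x clear] — {bearing, bracket, bushing, cap, gear, shaft}
7. cover@(0, 0, 0) [-y clear] — {bearing, bracket, bushing, cap, cover, gear, shaft}
8. base_plate@(0, 1, 0) [-z clear] — {base_plate, bearing, bracket, bushing, cap, cover, gear, shaft}

Valid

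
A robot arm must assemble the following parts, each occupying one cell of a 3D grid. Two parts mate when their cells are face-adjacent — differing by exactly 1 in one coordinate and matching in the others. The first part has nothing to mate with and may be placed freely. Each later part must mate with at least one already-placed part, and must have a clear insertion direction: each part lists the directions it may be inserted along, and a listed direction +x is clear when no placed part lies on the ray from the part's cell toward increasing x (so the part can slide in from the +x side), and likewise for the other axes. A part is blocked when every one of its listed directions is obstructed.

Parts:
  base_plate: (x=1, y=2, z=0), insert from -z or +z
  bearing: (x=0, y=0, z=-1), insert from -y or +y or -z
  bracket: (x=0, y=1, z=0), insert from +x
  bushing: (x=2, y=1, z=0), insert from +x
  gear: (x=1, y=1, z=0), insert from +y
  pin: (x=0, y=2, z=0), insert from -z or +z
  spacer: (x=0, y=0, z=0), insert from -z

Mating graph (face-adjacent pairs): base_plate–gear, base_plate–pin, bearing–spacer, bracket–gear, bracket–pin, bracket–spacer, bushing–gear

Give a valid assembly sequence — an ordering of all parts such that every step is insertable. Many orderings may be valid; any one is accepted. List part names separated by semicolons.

1. bracket@(0, 1, 0) [+x clear] — {bracket}
2. pin@(0, 2, 0) [-z clear] — {bracket, pin}
3. gear@(1, 1, 0) [+y clear] — {bracket, gear, pin}
4. base_plate@(1, 2, 0) [-z clear] — {base_plate, bracket, gear, pin}
5. spacer@(0, 0, 0) [-z clear] — {base_plate, bracket, gear, pin, spacer}
6. bearing@(0, 0, -1) [-y clear] — {base_plate, bearing, bracket, gear, pin, spacer}
7. bushing@(2, 1, 0) [+x clear] — {base_plate, bearing, bracket, bushing, gear, pin, spacer}

bracket; pin; gear; base_plate; spacer; bearing; bushing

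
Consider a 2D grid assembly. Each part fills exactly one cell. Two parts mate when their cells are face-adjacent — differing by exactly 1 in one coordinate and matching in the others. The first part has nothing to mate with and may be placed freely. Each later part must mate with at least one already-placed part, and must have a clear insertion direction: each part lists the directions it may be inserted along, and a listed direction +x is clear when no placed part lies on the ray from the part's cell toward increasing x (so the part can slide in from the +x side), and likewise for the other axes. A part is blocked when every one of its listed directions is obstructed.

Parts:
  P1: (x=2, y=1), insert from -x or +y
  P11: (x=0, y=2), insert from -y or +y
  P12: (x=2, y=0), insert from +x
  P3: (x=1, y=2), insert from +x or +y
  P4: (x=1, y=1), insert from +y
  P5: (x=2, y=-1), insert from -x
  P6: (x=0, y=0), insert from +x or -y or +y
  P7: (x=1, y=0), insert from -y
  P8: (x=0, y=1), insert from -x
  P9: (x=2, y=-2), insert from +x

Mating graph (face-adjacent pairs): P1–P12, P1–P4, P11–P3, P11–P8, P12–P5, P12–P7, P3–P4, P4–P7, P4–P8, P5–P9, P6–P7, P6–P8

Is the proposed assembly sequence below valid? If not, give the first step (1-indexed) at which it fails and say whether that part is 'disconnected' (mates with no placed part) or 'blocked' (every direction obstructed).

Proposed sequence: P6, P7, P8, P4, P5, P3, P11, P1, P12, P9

1. P6@(0, 0) [+x clear] — {P6}
2. P7@(1, 0) [-y clear] — {P6, P7}
3. P8@(0, 1) [-x clear] — {P6, P7, P8}
4. P4@(1, 1) [+y clear] — {P4, P6, P7, P8}
5. P5@(2, -1) — no placed neighbour ⇒ disconnected

Invalid at step 5 (disconnected)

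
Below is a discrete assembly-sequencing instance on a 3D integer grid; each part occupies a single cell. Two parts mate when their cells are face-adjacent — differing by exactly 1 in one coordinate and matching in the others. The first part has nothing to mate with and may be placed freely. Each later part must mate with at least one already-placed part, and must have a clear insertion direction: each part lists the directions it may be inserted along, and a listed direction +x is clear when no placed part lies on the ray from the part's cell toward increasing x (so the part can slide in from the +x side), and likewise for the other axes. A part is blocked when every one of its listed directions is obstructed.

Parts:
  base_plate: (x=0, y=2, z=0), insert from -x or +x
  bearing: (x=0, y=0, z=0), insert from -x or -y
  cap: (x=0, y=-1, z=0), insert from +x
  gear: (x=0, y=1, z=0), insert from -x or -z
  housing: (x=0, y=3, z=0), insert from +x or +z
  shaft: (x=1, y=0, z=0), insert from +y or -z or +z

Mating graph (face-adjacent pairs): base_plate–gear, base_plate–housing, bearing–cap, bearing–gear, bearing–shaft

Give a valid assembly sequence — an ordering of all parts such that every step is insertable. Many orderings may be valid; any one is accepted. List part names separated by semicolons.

gear; bearing; base_plate; cap; housing; shaft

1. gear@(0, 1, 0) [-x clear] — {gear}
2. bearing@(0, 0, 0) [-x clear] — {bearing, gear}
3. base_plate@(0, 2, 0) [-x clear] — {base_plate, bearing, gear}
4. cap@(0, -1, 0) [+x clear] — {base_plate, bearing, cap, gear}
5. housing@(0, 3, 0) [+x clear] — {base_plate, bearing, cap, gear, housing}
6. shaft@(1, 0, 0) [+y clear] — {base_plate, bearing, cap, gear, housing, shaft}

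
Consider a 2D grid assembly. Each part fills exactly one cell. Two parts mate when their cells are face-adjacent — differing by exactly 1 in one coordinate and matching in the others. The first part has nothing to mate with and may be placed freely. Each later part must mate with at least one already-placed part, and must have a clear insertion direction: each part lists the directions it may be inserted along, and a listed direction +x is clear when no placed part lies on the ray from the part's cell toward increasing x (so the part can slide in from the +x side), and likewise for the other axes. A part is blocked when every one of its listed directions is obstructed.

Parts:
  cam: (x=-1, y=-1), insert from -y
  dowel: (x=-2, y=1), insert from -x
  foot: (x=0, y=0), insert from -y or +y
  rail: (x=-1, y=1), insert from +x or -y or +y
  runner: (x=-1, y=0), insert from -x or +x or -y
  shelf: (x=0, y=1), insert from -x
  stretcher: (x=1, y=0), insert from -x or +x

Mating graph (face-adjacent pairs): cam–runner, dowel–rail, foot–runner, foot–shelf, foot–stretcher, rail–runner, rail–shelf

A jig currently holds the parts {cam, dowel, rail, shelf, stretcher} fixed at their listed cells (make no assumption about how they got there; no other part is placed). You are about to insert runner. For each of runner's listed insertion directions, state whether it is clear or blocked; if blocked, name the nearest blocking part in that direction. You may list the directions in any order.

+x: blocked by stretcher; -x: clear; -y: blocked by cam

-x: ray from runner(-1, 0) has no placed part ⇒ clear
+x: nearest on ray is stretcher@(1, 0) ⇒ blocked
-y: nearest on ray is cam@(-1, -1) ⇒ blocked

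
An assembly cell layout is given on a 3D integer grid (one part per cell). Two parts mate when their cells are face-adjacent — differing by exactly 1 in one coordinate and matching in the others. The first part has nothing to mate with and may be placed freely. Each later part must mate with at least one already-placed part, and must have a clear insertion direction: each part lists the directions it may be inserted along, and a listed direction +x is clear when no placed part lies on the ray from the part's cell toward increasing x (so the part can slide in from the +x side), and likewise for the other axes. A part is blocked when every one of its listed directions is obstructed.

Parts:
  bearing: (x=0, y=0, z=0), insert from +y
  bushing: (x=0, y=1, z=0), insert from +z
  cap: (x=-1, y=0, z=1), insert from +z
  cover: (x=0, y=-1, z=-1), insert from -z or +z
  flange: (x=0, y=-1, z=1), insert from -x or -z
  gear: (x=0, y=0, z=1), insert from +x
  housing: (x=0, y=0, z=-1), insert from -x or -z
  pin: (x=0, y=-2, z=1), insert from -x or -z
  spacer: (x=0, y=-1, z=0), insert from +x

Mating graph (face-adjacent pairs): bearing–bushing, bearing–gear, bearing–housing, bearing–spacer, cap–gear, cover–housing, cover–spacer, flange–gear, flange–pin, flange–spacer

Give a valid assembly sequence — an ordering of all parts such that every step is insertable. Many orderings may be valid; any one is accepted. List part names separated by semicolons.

spacer; bearing; flange; housing; pin; cover; bushing; gear; cap

1. spacer@(0, -1, 0) [+x clear] — {spacer}
2. bearing@(0, 0, 0) [+y clear] — {bearing, spacer}
3. flange@(0, -1, 1) [-x clear] — {bearing, flange, spacer}
4. housing@(0, 0, -1) [-x clear] — {bearing, flange, housing, spacer}
5. pin@(0, -2, 1) [-x clear] — {bearing, flange, housing, pin, spacer}
6. cover@(0, -1, -1) [-z clear] — {bearing, cover, flange, housing, pin, spacer}
7. bushing@(0, 1, 0) [+z clear] — {bearing, bushing, cover, flange, housing, pin, spacer}
8. gear@(0, 0, 1) [+x clear] — {bearing, bushing, cover, flange, gear, housing, pin, spacer}
9. cap@(-1, 0, 1) [+z clear] — {bearing, bushing, cap, cover, flange, gear, housing, pin, spacer}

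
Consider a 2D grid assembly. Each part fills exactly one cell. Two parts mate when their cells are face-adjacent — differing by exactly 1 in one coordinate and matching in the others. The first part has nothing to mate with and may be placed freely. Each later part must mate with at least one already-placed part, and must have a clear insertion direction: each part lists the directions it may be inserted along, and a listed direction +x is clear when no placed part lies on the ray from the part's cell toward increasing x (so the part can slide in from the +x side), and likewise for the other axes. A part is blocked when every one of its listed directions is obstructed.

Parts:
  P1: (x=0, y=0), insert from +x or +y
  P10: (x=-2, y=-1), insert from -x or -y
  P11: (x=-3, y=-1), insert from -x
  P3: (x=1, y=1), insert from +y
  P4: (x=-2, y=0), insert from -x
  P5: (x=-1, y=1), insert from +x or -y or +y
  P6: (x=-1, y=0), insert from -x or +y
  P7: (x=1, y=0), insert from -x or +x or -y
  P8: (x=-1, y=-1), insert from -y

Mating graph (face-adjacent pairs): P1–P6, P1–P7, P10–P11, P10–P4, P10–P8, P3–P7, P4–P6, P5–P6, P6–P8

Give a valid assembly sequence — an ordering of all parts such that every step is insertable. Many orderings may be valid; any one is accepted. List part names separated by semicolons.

P1; P6; P8; P4; P5; P10; P11; P7; P3

1. P1@(0, 0) [+x clear] — {P1}
2. P6@(-1, 0) [-x clear] — {P1, P6}
3. P8@(-1, -1) [-y clear] — {P1, P6, P8}
4. P4@(-2, 0) [-x clear] — {P1, P4, P6, P8}
5. P5@(-1, 1) [+x clear] — {P1, P4, P5, P6, P8}
6. P10@(-2, -1) [-x clear] — {P1, P10, P4, P5, P6, P8}
7. P11@(-3, -1) [-x clear] — {P1, P10, P11, P4, P5, P6, P8}
8. P7@(1, 0) [+x clear] — {P1, P10, P11, P4, P5, P6, P7, P8}
9. P3@(1, 1) [+y clear] — {P1, P10, P11, P3, P4, P5, P6, P7, P8}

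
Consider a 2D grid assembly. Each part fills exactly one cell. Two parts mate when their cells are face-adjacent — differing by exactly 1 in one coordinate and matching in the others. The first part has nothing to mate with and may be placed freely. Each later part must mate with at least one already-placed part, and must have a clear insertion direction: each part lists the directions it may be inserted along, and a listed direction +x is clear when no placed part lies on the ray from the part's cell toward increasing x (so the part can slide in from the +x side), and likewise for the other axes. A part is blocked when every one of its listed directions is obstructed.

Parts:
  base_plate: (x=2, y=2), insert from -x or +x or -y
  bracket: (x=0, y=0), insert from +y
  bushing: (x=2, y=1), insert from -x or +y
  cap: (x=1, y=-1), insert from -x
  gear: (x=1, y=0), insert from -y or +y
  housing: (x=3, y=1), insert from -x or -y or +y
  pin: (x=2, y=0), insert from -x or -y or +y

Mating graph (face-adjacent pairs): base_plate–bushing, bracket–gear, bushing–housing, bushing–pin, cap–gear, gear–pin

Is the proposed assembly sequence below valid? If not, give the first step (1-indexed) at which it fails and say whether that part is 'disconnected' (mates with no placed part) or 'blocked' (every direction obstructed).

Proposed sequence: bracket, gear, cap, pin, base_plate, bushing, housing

Invalid at step 5 (disconnected)

1. bracket@(0, 0) [+y clear] — {bracket}
2. gear@(1, 0) [-y clear] — {bracket, gear}
3. cap@(1, -1) [-x clear] — {bracket, cap, gear}
4. pin@(2, 0) [-y clear] — {bracket, cap, gear, pin}
5. base_plate@(2, 2) — no placed neighbour ⇒ disconnected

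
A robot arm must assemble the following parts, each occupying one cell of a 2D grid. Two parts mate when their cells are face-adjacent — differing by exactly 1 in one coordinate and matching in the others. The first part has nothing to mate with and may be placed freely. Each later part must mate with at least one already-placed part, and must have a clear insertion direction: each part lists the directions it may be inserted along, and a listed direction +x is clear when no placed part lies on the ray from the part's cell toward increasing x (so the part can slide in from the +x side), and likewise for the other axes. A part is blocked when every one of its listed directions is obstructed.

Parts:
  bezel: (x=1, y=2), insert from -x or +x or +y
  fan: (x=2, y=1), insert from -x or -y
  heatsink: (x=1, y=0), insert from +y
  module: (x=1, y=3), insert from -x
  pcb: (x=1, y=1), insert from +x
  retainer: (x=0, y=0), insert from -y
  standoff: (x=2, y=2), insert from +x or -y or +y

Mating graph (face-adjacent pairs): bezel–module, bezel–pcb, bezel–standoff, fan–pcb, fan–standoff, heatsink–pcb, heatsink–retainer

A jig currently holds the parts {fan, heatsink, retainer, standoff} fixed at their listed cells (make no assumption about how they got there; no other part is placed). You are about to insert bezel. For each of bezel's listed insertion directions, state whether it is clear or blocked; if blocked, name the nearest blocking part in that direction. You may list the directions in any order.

+x: blocked by standoff; +y: clear; -x: clear

-x: ray from bezel(1, 2) has no placed part ⇒ clear
+x: nearest on ray is standoff@(2, 2) ⇒ blocked
+y: ray from bezel(1, 2) has no placed part ⇒ clear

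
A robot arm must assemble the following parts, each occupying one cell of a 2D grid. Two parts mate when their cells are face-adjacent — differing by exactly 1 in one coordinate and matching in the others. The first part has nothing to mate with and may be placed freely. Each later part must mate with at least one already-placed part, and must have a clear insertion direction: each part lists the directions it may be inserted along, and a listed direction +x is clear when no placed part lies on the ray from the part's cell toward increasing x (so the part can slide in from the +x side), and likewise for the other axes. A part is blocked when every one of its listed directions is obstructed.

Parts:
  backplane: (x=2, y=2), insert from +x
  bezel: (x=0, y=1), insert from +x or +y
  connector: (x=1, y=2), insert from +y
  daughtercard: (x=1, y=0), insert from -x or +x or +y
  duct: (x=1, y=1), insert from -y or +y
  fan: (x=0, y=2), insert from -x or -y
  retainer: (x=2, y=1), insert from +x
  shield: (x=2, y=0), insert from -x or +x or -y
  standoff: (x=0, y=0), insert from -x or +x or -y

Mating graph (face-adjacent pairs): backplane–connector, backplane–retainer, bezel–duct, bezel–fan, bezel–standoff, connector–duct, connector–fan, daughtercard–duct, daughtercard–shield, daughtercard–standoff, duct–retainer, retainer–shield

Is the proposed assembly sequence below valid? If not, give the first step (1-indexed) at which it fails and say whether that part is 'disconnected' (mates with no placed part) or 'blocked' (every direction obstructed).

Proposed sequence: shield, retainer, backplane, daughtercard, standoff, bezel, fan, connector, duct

Invalid at step 9 (blocked)

1. shield@(2, 0) [-x clear] — {shield}
2. retainer@(2, 1) [+x clear] — {retainer, shield}
3. backplane@(2, 2) [+x clear] — {backplane, retainer, shield}
4. daughtercard@(1, 0) [-x clear] — {backplane, daughtercard, retainer, shield}
5. standoff@(0, 0) [-x clear] — {backplane, daughtercard, retainer, shield, standoff}
6. bezel@(0, 1) [+y clear] — {backplane, bezel, daughtercard, retainer, shield, standoff}
7. fan@(0, 2) [-x clear] — {backplane, bezel, daughtercard, fan, retainer, shield, standoff}
8. connector@(1, 2) [+y clear] — {backplane, bezel, connector, daughtercard, fan, retainer, shield, standoff}
9. duct@(1, 1) — -y/+y all obstructed ⇒ blocked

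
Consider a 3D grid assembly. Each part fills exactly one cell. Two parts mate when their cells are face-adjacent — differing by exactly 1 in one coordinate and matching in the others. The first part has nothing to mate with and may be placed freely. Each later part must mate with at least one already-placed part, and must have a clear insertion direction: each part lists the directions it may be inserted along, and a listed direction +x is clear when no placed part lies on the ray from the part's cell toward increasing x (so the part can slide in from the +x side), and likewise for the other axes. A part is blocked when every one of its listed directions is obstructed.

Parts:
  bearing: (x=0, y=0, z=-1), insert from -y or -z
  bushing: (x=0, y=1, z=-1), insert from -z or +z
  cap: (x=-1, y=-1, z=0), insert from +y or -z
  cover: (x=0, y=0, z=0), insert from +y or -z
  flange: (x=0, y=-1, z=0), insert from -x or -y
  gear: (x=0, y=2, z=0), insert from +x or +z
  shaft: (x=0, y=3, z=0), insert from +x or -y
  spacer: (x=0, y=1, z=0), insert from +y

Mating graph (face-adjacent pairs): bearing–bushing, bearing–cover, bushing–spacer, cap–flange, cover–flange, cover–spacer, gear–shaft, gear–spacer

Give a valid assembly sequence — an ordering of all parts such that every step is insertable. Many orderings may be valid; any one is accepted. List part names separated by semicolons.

1. spacer@(0, 1, 0) [+y clear] — {spacer}
2. cover@(0, 0, 0) [-z clear] — {cover, spacer}
3. bearing@(0, 0, -1) [-y clear] — {bearing, cover, spacer}
4. flange@(0, -1, 0) [-x clear] — {bearing, cover, flange, spacer}
5. cap@(-1, -1, 0) [+y clear] — {bearing, cap, cover, flange, spacer}
6. bushing@(0, 1, -1) [-z clear] — {bearing, bushing, cap, cover, flange, spacer}
7. gear@(0, 2, 0) [+x clear] — {bearing, bushing, cap, cover, flange, gear, spacer}
8. shaft@(0, 3, 0) [+x clear] — {bearing, bushing, cap, cover, flange, gear, shaft, spacer}

spacer; cover; bearing; flange; cap; bushing; gear; shaft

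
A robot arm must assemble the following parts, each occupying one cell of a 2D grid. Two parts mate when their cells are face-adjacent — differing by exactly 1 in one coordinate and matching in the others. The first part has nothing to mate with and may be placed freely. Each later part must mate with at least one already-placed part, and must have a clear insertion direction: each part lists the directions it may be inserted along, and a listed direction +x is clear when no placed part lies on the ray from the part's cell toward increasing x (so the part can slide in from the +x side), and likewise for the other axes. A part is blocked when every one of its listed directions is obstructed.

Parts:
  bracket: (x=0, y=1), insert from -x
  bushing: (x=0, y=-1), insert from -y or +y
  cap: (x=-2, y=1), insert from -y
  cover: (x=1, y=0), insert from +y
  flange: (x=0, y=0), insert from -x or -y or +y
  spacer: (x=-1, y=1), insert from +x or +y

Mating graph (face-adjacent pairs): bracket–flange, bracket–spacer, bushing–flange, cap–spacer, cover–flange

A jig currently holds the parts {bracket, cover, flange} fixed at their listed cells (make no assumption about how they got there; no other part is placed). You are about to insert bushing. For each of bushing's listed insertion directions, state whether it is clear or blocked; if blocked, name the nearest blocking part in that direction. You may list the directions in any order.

+y: blocked by flange; -y: clear

-y: ray from bushing(0, -1) has no placed part ⇒ clear
+y: nearest on ray is flange@(0, 0) ⇒ blocked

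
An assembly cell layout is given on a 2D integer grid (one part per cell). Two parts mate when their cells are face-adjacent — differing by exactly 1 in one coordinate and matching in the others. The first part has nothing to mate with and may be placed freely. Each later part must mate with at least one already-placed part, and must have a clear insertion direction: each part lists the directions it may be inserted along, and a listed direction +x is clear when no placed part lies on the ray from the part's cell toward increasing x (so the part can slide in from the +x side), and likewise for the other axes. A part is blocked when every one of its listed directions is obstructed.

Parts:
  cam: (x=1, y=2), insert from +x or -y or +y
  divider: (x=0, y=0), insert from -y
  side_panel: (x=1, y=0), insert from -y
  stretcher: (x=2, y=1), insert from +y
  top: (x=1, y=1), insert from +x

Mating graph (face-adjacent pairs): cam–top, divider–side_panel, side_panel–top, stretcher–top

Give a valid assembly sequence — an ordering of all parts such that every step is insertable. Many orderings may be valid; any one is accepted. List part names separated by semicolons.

cam; top; stretcher; side_panel; divider

1. cam@(1, 2) [+x clear] — {cam}
2. top@(1, 1) [+x clear] — {cam, top}
3. stretcher@(2, 1) [+y clear] — {cam, stretcher, top}
4. side_panel@(1, 0) [-y clear] — {cam, side_panel, stretcher, top}
5. divider@(0, 0) [-y clear] — {cam, divider, side_panel, stretcher, top}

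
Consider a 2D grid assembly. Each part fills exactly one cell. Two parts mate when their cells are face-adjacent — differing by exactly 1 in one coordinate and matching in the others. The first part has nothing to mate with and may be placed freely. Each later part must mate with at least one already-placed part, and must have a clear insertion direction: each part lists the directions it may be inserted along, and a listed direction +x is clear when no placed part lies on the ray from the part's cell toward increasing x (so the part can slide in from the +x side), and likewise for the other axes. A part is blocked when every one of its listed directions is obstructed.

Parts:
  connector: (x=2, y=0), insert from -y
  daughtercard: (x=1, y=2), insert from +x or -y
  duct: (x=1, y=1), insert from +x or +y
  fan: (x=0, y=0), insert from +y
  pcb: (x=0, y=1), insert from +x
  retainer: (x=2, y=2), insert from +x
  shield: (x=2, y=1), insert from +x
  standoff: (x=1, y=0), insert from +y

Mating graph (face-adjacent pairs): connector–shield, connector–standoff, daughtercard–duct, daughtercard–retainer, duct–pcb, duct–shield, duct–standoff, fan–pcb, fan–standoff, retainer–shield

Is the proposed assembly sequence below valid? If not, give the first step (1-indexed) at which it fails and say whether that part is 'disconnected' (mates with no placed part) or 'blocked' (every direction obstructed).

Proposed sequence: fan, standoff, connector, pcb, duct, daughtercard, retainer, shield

1. fan@(0, 0) [+y clear] — {fan}
2. standoff@(1, 0) [+y clear] — {fan, standoff}
3. connector@(2, 0) [-y clear] — {connector, fan, standoff}
4. pcb@(0, 1) [+x clear] — {connector, fan, pcb, standoff}
5. duct@(1, 1) [+x clear] — {connector, duct, fan, pcb, standoff}
6. daughtercard@(1, 2) [+x clear] — {connector, daughtercard, duct, fan, pcb, standoff}
7. retainer@(2, 2) [+x clear] — {connector, daughtercard, duct, fan, pcb, retainer, standoff}
8. shield@(2, 1) [+x clear] — {connector, daughtercard, duct, fan, pcb, retainer, shield, standoff}

Valid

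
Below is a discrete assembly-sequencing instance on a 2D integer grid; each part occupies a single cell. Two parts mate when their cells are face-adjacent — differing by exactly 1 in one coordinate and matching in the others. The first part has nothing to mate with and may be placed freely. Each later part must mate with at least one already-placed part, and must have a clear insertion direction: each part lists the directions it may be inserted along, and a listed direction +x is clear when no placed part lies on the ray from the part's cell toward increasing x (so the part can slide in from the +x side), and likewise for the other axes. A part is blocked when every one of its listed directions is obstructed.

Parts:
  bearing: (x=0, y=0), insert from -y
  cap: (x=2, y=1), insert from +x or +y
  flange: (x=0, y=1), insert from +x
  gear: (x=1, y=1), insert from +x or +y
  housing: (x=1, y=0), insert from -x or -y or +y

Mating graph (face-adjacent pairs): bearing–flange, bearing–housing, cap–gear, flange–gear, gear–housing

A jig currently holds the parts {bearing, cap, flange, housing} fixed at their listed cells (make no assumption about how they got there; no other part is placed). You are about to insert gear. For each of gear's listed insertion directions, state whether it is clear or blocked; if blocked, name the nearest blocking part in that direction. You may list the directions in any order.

+x: nearest on ray is cap@(2, 1) ⇒ blocked
+y: ray from gear(1, 1) has no placed part ⇒ clear

+x: blocked by cap; +y: clear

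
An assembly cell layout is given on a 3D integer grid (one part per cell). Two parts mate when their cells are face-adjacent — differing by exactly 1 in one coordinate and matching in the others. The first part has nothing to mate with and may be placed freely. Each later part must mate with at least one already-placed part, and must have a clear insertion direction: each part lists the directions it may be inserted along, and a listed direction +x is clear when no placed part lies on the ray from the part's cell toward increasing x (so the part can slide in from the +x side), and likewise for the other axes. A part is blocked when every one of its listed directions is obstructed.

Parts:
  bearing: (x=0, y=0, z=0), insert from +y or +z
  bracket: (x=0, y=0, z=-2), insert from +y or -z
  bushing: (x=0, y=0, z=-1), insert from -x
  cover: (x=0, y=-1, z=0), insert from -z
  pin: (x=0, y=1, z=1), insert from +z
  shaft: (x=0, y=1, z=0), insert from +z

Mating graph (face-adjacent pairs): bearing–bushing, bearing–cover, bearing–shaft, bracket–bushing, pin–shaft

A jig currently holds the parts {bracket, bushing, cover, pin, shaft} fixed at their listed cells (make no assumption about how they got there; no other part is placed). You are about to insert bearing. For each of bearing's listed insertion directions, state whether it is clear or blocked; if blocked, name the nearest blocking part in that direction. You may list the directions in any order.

+y: nearest on ray is shaft@(0, 1, 0) ⇒ blocked
+z: ray from bearing(0, 0, 0) has no placed part ⇒ clear

+y: blocked by shaft; +z: clear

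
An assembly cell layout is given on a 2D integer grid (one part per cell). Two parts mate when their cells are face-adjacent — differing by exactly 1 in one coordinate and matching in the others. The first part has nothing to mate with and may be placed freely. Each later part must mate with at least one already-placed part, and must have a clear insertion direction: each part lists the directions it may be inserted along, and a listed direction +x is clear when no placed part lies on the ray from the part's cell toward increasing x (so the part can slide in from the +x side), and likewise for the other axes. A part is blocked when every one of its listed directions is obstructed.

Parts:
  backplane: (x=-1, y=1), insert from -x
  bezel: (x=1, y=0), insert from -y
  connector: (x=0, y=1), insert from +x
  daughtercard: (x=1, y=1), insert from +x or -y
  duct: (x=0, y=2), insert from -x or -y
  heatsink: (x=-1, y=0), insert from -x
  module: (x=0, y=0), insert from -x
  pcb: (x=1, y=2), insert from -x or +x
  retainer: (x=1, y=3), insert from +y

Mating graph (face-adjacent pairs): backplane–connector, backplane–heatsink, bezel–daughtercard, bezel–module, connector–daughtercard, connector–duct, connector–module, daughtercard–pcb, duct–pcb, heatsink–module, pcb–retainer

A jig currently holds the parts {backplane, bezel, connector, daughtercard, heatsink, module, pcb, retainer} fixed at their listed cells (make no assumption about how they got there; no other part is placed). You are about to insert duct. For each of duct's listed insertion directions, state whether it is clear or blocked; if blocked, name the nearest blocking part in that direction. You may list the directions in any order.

-x: clear; -y: blocked by connector

-x: ray from duct(0, 2) has no placed part ⇒ clear
-y: nearest on ray is connector@(0, 1) ⇒ blocked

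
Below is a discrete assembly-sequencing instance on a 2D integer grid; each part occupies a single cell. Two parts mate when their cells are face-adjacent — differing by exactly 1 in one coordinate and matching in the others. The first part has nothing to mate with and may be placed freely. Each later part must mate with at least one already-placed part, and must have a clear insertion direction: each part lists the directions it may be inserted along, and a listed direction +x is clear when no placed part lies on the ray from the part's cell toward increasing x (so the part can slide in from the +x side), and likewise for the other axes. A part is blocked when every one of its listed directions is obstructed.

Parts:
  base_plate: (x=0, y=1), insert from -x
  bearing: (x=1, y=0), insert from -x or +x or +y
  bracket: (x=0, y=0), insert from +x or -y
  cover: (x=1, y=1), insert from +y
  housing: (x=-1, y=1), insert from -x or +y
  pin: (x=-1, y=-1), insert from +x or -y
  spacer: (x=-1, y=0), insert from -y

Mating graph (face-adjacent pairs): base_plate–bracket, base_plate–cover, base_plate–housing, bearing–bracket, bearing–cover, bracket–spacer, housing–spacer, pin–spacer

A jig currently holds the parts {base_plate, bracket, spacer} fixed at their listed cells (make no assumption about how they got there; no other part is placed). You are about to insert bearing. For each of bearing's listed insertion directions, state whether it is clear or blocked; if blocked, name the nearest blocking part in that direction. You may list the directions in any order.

-x: nearest on ray is bracket@(0, 0) ⇒ blocked
+x: ray from bearing(1, 0) has no placed part ⇒ clear
+y: ray from bearing(1, 0) has no placed part ⇒ clear

+x: clear; +y: clear; -x: blocked by bracket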